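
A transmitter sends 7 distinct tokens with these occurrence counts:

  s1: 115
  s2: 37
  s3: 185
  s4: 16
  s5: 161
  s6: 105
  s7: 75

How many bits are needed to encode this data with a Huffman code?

Build the Huffman tree bottom-up:
combine s4(16), s2(37) → 53
combine 53, s7(75) → 128
combine s6(105), s1(115) → 220
combine 128, s5(161) → 289
combine s3(185), 220 → 405
combine 289, 405 → 694
Each symbol's bit-cost is frequency × depth; summing gives 1789 bits (equivalently 53 + 128 + 220 + 289 + 405 + 694).

1789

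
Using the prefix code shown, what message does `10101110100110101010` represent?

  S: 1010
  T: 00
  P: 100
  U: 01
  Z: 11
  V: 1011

Read left to right; each codeword is recognised as soon as it completes (prefix code):
  1010→S | 11→Z | 1010→S | 01→U | 1010→S | 1010→S
Decoded message: SZSUSS

SZSUSS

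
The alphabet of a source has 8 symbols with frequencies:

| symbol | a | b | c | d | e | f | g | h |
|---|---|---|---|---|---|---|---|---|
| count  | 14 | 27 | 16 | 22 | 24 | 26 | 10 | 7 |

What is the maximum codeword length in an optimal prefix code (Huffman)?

Merge the two lowest-weight nodes at each step:
h(7) + g(10) → 17
a(14) + c(16) → 30
17 + d(22) → 39
e(24) + f(26) → 50
b(27) + 30 → 57
39 + 50 → 89
57 + 89 → 146
The rarest symbols sit at the bottom; the longest codeword is 4 bits.

4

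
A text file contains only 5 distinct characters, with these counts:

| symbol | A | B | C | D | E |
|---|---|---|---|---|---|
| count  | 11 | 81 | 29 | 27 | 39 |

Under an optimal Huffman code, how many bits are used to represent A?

4

Huffman merges, smallest pair first:
combine A(11), D(27) → 38
combine C(29), 38 → 67
combine E(39), 67 → 106
combine B(81), 106 → 187
A sits 4 levels below the root, so its codeword is 4 bits.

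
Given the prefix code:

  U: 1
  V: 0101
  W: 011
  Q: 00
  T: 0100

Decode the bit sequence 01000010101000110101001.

TQUVQWVQU

Read left to right; each codeword is recognised as soon as it completes (prefix code):
  0100→T | 00→Q | 1→U | 0101→V | 00→Q | 011→W | 0101→V | 00→Q | 1→U
Decoded message: TQUVQWVQU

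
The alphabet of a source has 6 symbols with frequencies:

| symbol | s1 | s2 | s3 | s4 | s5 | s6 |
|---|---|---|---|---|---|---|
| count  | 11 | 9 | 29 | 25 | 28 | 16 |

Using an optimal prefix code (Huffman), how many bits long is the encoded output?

Greedily combine the two least-frequent nodes:
merge s2(9) and s1(11): 20
merge s6(16) and 20: 36
merge s4(25) and s5(28): 53
merge s3(29) and 36: 65
merge 53 and 65: 118
Total encoded bits = sum of merged weights = 20 + 36 + 53 + 65 + 118 = 292.

292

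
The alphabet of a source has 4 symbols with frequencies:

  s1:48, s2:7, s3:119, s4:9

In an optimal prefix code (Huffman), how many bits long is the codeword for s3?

1

Repeatedly merge the two smallest:
s2(7) + s4(9) → 16
16 + s1(48) → 64
64 + s3(119) → 183
s3 is merged only at the final step, so code length = 1.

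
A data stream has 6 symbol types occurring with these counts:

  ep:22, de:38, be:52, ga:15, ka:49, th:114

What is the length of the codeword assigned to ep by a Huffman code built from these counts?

Huffman merges, smallest pair first:
combine ga(15), ep(22) → 37
combine 37, de(38) → 75
combine ka(49), be(52) → 101
combine 75, 101 → 176
combine th(114), 176 → 290
ep sits 4 levels below the root, so its codeword is 4 bits.

4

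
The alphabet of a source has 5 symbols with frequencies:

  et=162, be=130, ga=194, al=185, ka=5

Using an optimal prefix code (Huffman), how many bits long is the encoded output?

1487

Merge the two smallest weights repeatedly:
combine ka(5), be(130) → 135
combine 135, et(162) → 297
combine al(185), ga(194) → 379
combine 297, 379 → 676
The encoded length is the sum of every internal node's weight: 135 + 297 + 379 + 676 = 1487 bits.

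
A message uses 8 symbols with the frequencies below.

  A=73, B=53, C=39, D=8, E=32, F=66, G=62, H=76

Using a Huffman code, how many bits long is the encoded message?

Build the Huffman tree bottom-up:
D(8) + E(32) → 40
C(39) + 40 → 79
B(53) + G(62) → 115
F(66) + A(73) → 139
H(76) + 79 → 155
115 + 139 → 254
155 + 254 → 409
Each symbol's bit-cost is frequency × depth; summing gives 1191 bits (equivalently 40 + 79 + 115 + 139 + 155 + 254 + 409).

1191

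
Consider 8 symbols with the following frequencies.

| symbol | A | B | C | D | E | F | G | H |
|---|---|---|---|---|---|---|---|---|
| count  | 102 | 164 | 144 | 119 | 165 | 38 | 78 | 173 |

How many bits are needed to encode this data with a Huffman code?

2892

Build the Huffman tree bottom-up:
F(38) + G(78) → 116
A(102) + 116 → 218
D(119) + C(144) → 263
B(164) + E(165) → 329
H(173) + 218 → 391
263 + 329 → 592
391 + 592 → 983
Total encoded bits = sum of merged weights = 116 + 218 + 263 + 329 + 391 + 592 + 983 = 2892.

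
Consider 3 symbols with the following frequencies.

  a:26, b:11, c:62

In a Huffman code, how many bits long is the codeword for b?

2

Build the tree from the bottom:
b(11) + a(26) → 37
37 + c(62) → 99
The subtree containing b is merged 2 times, so code length = 2.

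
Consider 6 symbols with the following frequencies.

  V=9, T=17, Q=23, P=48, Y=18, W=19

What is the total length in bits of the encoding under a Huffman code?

Greedily combine the two least-frequent nodes:
V(9) + T(17) → 26
Y(18) + W(19) → 37
Q(23) + 26 → 49
37 + P(48) → 85
49 + 85 → 134
The encoded length is the sum of every internal node's weight: 26 + 37 + 49 + 85 + 134 = 331 bits.

331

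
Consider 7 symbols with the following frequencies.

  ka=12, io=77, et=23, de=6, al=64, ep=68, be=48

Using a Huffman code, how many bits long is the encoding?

744

Greedily combine the two least-frequent nodes:
de(6) + ka(12) → 18
18 + et(23) → 41
41 + be(48) → 89
al(64) + ep(68) → 132
io(77) + 89 → 166
132 + 166 → 298
Total encoded bits = sum of merged weights = 18 + 41 + 89 + 132 + 166 + 298 = 744.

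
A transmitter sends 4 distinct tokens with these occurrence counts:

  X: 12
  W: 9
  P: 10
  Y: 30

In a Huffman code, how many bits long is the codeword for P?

Huffman merges, smallest pair first:
W(9) + P(10) → 19
X(12) + 19 → 31
Y(30) + 31 → 61
The subtree containing P is merged 3 times, so code length = 3.

3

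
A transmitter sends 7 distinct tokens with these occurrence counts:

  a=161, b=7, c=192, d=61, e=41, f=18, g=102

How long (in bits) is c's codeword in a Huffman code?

2

Repeatedly merge the two smallest:
b(7) + f(18) → 25
25 + e(41) → 66
d(61) + 66 → 127
g(102) + 127 → 229
a(161) + c(192) → 353
229 + 353 → 582
The subtree containing c is merged 2 times, so code length = 2.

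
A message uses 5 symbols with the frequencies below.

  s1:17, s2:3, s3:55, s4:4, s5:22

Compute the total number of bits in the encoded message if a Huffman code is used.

Build the Huffman tree bottom-up:
merge s2(3) and s4(4): 7
merge 7 and s1(17): 24
merge s5(22) and 24: 46
merge 46 and s3(55): 101
Each symbol's bit-cost is frequency × depth; summing gives 178 bits (equivalently 7 + 24 + 46 + 101).

178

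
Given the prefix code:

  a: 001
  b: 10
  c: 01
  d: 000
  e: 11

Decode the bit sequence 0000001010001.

ddbba

Read left to right; each codeword is recognised as soon as it completes (prefix code):
  000→d | 000→d | 10→b | 10→b | 001→a
Decoded message: ddbba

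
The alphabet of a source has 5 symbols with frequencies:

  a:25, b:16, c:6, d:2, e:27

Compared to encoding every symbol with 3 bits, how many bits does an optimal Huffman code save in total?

Fixed-length: 3 bits × 76 symbols = 228 bits.
Huffman merges:
d(2) + c(6) → 8
8 + b(16) → 24
24 + a(25) → 49
e(27) + 49 → 76
Huffman total = 8 + 24 + 49 + 76 = 157 bits.
Saving = 228 − 157 = 71 bits.

71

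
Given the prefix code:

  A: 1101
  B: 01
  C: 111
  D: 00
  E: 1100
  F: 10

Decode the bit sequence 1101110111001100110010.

Read left to right; each codeword is recognised as soon as it completes (prefix code):
  1101→A | 1101→A | 1100→E | 1100→E | 1100→E | 10→F
Decoded message: AAEEEF

AAEEEF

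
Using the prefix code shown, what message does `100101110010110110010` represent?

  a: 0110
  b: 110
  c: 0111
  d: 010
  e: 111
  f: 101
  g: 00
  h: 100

hfbdbbd

Read left to right; each codeword is recognised as soon as it completes (prefix code):
  100→h | 101→f | 110→b | 010→d | 110→b | 110→b | 010→d
Decoded message: hfbdbbd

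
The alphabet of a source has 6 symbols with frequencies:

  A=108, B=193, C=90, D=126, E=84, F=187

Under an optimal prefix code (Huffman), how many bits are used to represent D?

Build the tree from the bottom:
combine E(84), C(90) → 174
combine A(108), D(126) → 234
combine 174, F(187) → 361
combine B(193), 234 → 427
combine 361, 427 → 788
D sits 3 levels below the root, so its codeword is 3 bits.

3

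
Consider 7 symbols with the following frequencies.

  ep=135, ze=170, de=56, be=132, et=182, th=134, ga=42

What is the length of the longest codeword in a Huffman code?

Merge the two lowest-weight nodes at each step:
combine ga(42), de(56) → 98
combine 98, be(132) → 230
combine th(134), ep(135) → 269
combine ze(170), et(182) → 352
combine 230, 269 → 499
combine 352, 499 → 851
The rarest symbols sit at the bottom; the longest codeword is 4 bits.

4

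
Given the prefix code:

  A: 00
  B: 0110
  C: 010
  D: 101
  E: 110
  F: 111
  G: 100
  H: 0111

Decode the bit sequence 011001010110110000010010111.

Read left to right; each codeword is recognised as soon as it completes (prefix code):
  0110→B | 010→C | 101→D | 101→D | 100→G | 00→A | 010→C | 010→C | 111→F
Decoded message: BCDDGACCF

BCDDGACCF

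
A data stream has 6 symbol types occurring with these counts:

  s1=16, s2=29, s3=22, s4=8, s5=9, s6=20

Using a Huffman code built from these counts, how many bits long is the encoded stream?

Merge the two smallest weights repeatedly:
combine s4(8), s5(9) → 17
combine s1(16), 17 → 33
combine s6(20), s3(22) → 42
combine s2(29), 33 → 62
combine 42, 62 → 104
Each symbol's bit-cost is frequency × depth; summing gives 258 bits (equivalently 17 + 33 + 42 + 62 + 104).

258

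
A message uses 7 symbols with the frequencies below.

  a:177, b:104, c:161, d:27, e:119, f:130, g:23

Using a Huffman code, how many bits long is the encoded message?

1935

Greedily combine the two least-frequent nodes:
g(23) + d(27) → 50
50 + b(104) → 154
e(119) + f(130) → 249
154 + c(161) → 315
a(177) + 249 → 426
315 + 426 → 741
Total encoded bits = sum of merged weights = 50 + 154 + 249 + 315 + 426 + 741 = 1935.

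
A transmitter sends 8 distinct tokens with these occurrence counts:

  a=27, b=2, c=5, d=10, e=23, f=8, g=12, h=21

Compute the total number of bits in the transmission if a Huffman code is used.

296

Merge the two smallest weights repeatedly:
merge b(2) and c(5): 7
merge 7 and f(8): 15
merge d(10) and g(12): 22
merge 15 and h(21): 36
merge 22 and e(23): 45
merge a(27) and 36: 63
merge 45 and 63: 108
Each symbol's bit-cost is frequency × depth; summing gives 296 bits (equivalently 7 + 15 + 22 + 36 + 45 + 63 + 108).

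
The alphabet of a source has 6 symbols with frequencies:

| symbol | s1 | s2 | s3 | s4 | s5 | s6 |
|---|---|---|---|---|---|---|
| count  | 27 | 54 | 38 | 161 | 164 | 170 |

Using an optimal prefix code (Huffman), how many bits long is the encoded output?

Greedily combine the two least-frequent nodes:
combine s1(27), s3(38) → 65
combine s2(54), 65 → 119
combine 119, s4(161) → 280
combine s5(164), s6(170) → 334
combine 280, 334 → 614
The encoded length is the sum of every internal node's weight: 65 + 119 + 280 + 334 + 614 = 1412 bits.

1412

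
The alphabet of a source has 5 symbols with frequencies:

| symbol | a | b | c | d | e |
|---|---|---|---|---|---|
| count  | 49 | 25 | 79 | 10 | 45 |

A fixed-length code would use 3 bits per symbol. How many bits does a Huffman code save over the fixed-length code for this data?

173

Fixed-length: 3 bits × 208 symbols = 624 bits.
Huffman merges:
d(10) + b(25) → 35
35 + e(45) → 80
a(49) + c(79) → 128
80 + 128 → 208
Huffman total = 35 + 80 + 128 + 208 = 451 bits.
Saving = 624 − 451 = 173 bits.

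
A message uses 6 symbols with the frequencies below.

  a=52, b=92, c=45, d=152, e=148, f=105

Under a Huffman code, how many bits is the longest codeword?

4

Merge the two lowest-weight nodes at each step:
c(45) + a(52) → 97
b(92) + 97 → 189
f(105) + e(148) → 253
d(152) + 189 → 341
253 + 341 → 594
Maximum depth reached is 4.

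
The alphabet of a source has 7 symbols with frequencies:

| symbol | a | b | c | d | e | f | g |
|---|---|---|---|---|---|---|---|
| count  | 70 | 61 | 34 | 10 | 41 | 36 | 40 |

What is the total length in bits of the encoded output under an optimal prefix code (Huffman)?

789

Build the Huffman tree bottom-up:
merge d(10) and c(34): 44
merge f(36) and g(40): 76
merge e(41) and 44: 85
merge b(61) and a(70): 131
merge 76 and 85: 161
merge 131 and 161: 292
The encoded length is the sum of every internal node's weight: 44 + 76 + 85 + 131 + 161 + 292 = 789 bits.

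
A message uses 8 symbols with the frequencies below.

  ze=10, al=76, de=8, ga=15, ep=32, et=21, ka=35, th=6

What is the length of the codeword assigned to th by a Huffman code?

Build the tree from the bottom:
merge th(6) and de(8): 14
merge ze(10) and 14: 24
merge ga(15) and et(21): 36
merge 24 and ep(32): 56
merge ka(35) and 36: 71
merge 56 and 71: 127
merge al(76) and 127: 203
th sits 5 levels below the root, so its codeword is 5 bits.

5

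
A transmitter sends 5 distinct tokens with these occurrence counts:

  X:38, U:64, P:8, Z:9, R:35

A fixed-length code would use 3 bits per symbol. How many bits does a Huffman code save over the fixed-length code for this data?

Fixed-length: 3 bits × 154 symbols = 462 bits.
Huffman merges:
combine P(8), Z(9) → 17
combine 17, R(35) → 52
combine X(38), 52 → 90
combine U(64), 90 → 154
Huffman total = 17 + 52 + 90 + 154 = 313 bits.
Saving = 462 − 313 = 149 bits.

149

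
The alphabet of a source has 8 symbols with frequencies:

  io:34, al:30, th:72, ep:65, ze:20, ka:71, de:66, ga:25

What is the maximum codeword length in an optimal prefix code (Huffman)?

4

Merge the two lowest-weight nodes at each step:
ze(20) + ga(25) → 45
al(30) + io(34) → 64
45 + 64 → 109
ep(65) + de(66) → 131
ka(71) + th(72) → 143
109 + 131 → 240
143 + 240 → 383
The first pair merged (ze, ga) ends up deepest, at depth 4.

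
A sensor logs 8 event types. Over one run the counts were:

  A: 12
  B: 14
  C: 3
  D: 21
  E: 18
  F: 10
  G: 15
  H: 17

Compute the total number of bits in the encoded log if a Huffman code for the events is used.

Build the Huffman tree bottom-up:
C(3) + F(10) → 13
A(12) + 13 → 25
B(14) + G(15) → 29
H(17) + E(18) → 35
D(21) + 25 → 46
29 + 35 → 64
46 + 64 → 110
Total encoded bits = sum of merged weights = 13 + 25 + 29 + 35 + 46 + 64 + 110 = 322.

322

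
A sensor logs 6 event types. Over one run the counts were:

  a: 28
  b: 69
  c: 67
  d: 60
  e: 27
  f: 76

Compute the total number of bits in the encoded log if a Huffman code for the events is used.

824

Merge the two smallest weights repeatedly:
merge e(27) and a(28): 55
merge 55 and d(60): 115
merge c(67) and b(69): 136
merge f(76) and 115: 191
merge 136 and 191: 327
Each symbol's bit-cost is frequency × depth; summing gives 824 bits (equivalently 55 + 115 + 136 + 191 + 327).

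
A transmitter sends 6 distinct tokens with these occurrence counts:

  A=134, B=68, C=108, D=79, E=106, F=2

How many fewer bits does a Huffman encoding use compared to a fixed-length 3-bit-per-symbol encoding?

278

Fixed-length: 3 bits × 497 symbols = 1491 bits.
Huffman merges:
F(2) + B(68) → 70
70 + D(79) → 149
E(106) + C(108) → 214
A(134) + 149 → 283
214 + 283 → 497
Huffman total = 70 + 149 + 214 + 283 + 497 = 1213 bits.
Saving = 1491 − 1213 = 278 bits.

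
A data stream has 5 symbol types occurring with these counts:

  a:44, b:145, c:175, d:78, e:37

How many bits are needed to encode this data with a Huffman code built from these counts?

1023

Greedily combine the two least-frequent nodes:
e(37) + a(44) → 81
d(78) + 81 → 159
b(145) + 159 → 304
c(175) + 304 → 479
Each symbol's bit-cost is frequency × depth; summing gives 1023 bits (equivalently 81 + 159 + 304 + 479).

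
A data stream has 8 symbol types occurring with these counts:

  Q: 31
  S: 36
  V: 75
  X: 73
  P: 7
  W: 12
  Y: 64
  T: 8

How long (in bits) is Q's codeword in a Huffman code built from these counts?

4

Repeatedly merge the two smallest:
combine P(7), T(8) → 15
combine W(12), 15 → 27
combine 27, Q(31) → 58
combine S(36), 58 → 94
combine Y(64), X(73) → 137
combine V(75), 94 → 169
combine 137, 169 → 306
The subtree containing Q is merged 4 times, so code length = 4.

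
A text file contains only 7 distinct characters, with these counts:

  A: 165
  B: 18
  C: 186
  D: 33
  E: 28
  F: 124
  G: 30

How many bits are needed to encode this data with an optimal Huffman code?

Build the Huffman tree bottom-up:
combine B(18), E(28) → 46
combine G(30), D(33) → 63
combine 46, 63 → 109
combine 109, F(124) → 233
combine A(165), C(186) → 351
combine 233, 351 → 584
Each symbol's bit-cost is frequency × depth; summing gives 1386 bits (equivalently 46 + 63 + 109 + 233 + 351 + 584).

1386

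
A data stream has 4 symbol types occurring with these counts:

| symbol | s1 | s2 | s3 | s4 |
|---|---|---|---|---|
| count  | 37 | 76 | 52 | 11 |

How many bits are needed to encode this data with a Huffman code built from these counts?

Build the Huffman tree bottom-up:
combine s4(11), s1(37) → 48
combine 48, s3(52) → 100
combine s2(76), 100 → 176
The encoded length is the sum of every internal node's weight: 48 + 100 + 176 = 324 bits.

324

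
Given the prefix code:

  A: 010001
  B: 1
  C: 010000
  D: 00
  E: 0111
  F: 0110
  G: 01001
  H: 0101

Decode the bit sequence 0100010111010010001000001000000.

Read left to right; each codeword is recognised as soon as it completes (prefix code):
  010001→A | 0111→E | 01001→G | 00→D | 010000→C | 010000→C | 00→D
Decoded message: AEGDCCD

AEGDCCD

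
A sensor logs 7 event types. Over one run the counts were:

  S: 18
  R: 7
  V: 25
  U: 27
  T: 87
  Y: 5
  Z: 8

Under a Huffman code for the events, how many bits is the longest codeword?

Merge the two lowest-weight nodes at each step:
Y(5) + R(7) → 12
Z(8) + 12 → 20
S(18) + 20 → 38
V(25) + U(27) → 52
38 + 52 → 90
T(87) + 90 → 177
The rarest symbols sit at the bottom; the longest codeword is 5 bits.

5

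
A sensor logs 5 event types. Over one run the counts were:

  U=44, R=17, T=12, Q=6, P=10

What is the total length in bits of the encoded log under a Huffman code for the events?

Merge the two smallest weights repeatedly:
combine Q(6), P(10) → 16
combine T(12), 16 → 28
combine R(17), 28 → 45
combine U(44), 45 → 89
Each symbol's bit-cost is frequency × depth; summing gives 178 bits (equivalently 16 + 28 + 45 + 89).

178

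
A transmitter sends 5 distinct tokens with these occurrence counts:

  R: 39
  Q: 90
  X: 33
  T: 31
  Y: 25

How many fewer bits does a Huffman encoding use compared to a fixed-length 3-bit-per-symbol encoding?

180

Fixed-length: 3 bits × 218 symbols = 654 bits.
Huffman merges:
combine Y(25), T(31) → 56
combine X(33), R(39) → 72
combine 56, 72 → 128
combine Q(90), 128 → 218
Huffman total = 56 + 72 + 128 + 218 = 474 bits.
Saving = 654 − 474 = 180 bits.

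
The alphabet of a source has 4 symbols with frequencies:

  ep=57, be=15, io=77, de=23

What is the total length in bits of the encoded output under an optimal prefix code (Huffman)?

Greedily combine the two least-frequent nodes:
merge be(15) and de(23): 38
merge 38 and ep(57): 95
merge io(77) and 95: 172
The encoded length is the sum of every internal node's weight: 38 + 95 + 172 = 305 bits.

305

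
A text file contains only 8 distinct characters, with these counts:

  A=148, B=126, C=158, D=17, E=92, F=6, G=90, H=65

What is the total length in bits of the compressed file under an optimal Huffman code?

1911

Build the Huffman tree bottom-up:
combine F(6), D(17) → 23
combine 23, H(65) → 88
combine 88, G(90) → 178
combine E(92), B(126) → 218
combine A(148), C(158) → 306
combine 178, 218 → 396
combine 306, 396 → 702
Each symbol's bit-cost is frequency × depth; summing gives 1911 bits (equivalently 23 + 88 + 178 + 218 + 306 + 396 + 702).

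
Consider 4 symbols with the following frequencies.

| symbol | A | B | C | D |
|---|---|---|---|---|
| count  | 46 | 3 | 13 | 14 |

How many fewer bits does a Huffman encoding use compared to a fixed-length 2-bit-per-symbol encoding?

30

Fixed-length: 2 bits × 76 symbols = 152 bits.
Huffman merges:
merge B(3) and C(13): 16
merge D(14) and 16: 30
merge 30 and A(46): 76
Huffman total = 16 + 30 + 76 = 122 bits.
Saving = 152 − 122 = 30 bits.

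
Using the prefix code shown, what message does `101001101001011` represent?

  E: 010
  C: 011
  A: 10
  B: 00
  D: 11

Read left to right; each codeword is recognised as soon as it completes (prefix code):
  10→A | 10→A | 011→C | 010→E | 010→E | 11→D
Decoded message: AACEED

AACEED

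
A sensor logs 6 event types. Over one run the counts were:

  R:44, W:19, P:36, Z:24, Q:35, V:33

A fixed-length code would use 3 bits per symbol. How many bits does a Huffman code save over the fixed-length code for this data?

Fixed-length: 3 bits × 191 symbols = 573 bits.
Huffman merges:
combine W(19), Z(24) → 43
combine V(33), Q(35) → 68
combine P(36), 43 → 79
combine R(44), 68 → 112
combine 79, 112 → 191
Huffman total = 43 + 68 + 79 + 112 + 191 = 493 bits.
Saving = 573 − 493 = 80 bits.

80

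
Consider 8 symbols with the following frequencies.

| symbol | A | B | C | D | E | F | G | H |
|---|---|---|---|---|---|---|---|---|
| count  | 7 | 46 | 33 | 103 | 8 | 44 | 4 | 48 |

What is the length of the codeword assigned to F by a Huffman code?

3

Build the tree from the bottom:
merge G(4) and A(7): 11
merge E(8) and 11: 19
merge 19 and C(33): 52
merge F(44) and B(46): 90
merge H(48) and 52: 100
merge 90 and 100: 190
merge D(103) and 190: 293
F sits 3 levels below the root, so its codeword is 3 bits.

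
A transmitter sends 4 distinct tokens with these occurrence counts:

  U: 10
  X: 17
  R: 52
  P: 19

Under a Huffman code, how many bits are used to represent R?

Huffman merges, smallest pair first:
merge U(10) and X(17): 27
merge P(19) and 27: 46
merge 46 and R(52): 98
R is merged only at the final step, so code length = 1.

1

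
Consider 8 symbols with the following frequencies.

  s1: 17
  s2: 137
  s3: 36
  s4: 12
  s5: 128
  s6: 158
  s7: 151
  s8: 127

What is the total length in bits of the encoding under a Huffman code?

Merge the two smallest weights repeatedly:
combine s4(12), s1(17) → 29
combine 29, s3(36) → 65
combine 65, s8(127) → 192
combine s5(128), s2(137) → 265
combine s7(151), s6(158) → 309
combine 192, 265 → 457
combine 309, 457 → 766
Each symbol's bit-cost is frequency × depth; summing gives 2083 bits (equivalently 29 + 65 + 192 + 265 + 309 + 457 + 766).

2083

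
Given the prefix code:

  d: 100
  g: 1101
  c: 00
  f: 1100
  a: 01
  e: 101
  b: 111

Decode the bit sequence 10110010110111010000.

edeegcc

Read left to right; each codeword is recognised as soon as it completes (prefix code):
  101→e | 100→d | 101→e | 101→e | 1101→g | 00→c | 00→c
Decoded message: edeegcc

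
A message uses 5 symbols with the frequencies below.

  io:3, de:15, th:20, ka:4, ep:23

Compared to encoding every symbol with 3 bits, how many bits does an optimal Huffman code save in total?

59

Fixed-length: 3 bits × 65 symbols = 195 bits.
Huffman merges:
merge io(3) and ka(4): 7
merge 7 and de(15): 22
merge th(20) and 22: 42
merge ep(23) and 42: 65
Huffman total = 7 + 22 + 42 + 65 = 136 bits.
Saving = 195 − 136 = 59 bits.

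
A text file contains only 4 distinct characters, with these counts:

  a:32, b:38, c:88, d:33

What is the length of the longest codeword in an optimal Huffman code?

Merge the two lowest-weight nodes at each step:
combine a(32), d(33) → 65
combine b(38), 65 → 103
combine c(88), 103 → 191
Maximum depth reached is 3.

3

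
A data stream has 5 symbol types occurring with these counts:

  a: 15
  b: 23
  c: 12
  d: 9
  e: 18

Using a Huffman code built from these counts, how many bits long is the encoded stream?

175

Merge the two smallest weights repeatedly:
merge d(9) and c(12): 21
merge a(15) and e(18): 33
merge 21 and b(23): 44
merge 33 and 44: 77
The encoded length is the sum of every internal node's weight: 21 + 33 + 44 + 77 = 175 bits.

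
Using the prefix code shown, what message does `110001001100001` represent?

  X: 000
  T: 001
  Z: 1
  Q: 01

ZZXZTZXQ

Read left to right; each codeword is recognised as soon as it completes (prefix code):
  1→Z | 1→Z | 000→X | 1→Z | 001→T | 1→Z | 000→X | 01→Q
Decoded message: ZZXZTZXQ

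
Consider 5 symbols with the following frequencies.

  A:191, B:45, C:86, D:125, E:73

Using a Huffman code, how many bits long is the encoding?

Build the Huffman tree bottom-up:
B(45) + E(73) → 118
C(86) + 118 → 204
D(125) + A(191) → 316
204 + 316 → 520
Each symbol's bit-cost is frequency × depth; summing gives 1158 bits (equivalently 118 + 204 + 316 + 520).

1158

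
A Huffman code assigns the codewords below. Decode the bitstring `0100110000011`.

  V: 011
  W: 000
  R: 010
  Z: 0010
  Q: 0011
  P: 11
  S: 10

RVWQ

Read left to right; each codeword is recognised as soon as it completes (prefix code):
  010→R | 011→V | 000→W | 0011→Q
Decoded message: RVWQ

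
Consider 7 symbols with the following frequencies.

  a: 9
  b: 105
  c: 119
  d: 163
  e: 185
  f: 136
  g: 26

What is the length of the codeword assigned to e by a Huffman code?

Build the tree from the bottom:
a(9) + g(26) → 35
35 + b(105) → 140
c(119) + f(136) → 255
140 + d(163) → 303
e(185) + 255 → 440
303 + 440 → 743
e's leaf is at depth 2, giving a 2-bit codeword.

2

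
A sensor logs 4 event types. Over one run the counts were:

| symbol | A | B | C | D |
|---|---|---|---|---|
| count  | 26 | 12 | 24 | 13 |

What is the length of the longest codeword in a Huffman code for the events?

3

Merge the two lowest-weight nodes at each step:
combine B(12), D(13) → 25
combine C(24), 25 → 49
combine A(26), 49 → 75
The rarest symbols sit at the bottom; the longest codeword is 3 bits.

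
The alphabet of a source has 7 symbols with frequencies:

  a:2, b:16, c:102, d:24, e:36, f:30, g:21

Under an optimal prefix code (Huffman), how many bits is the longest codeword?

Merge the two lowest-weight nodes at each step:
combine a(2), b(16) → 18
combine 18, g(21) → 39
combine d(24), f(30) → 54
combine e(36), 39 → 75
combine 54, 75 → 129
combine c(102), 129 → 231
Maximum depth reached is 5.

5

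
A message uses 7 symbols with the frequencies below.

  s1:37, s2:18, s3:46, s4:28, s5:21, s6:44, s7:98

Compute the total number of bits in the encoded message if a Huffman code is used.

Build the Huffman tree bottom-up:
merge s2(18) and s5(21): 39
merge s4(28) and s1(37): 65
merge 39 and s6(44): 83
merge s3(46) and 65: 111
merge 83 and s7(98): 181
merge 111 and 181: 292
The encoded length is the sum of every internal node's weight: 39 + 65 + 83 + 111 + 181 + 292 = 771 bits.

771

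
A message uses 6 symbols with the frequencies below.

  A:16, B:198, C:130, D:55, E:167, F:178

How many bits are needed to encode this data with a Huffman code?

Build the Huffman tree bottom-up:
A(16) + D(55) → 71
71 + C(130) → 201
E(167) + F(178) → 345
B(198) + 201 → 399
345 + 399 → 744
The encoded length is the sum of every internal node's weight: 71 + 201 + 345 + 399 + 744 = 1760 bits.

1760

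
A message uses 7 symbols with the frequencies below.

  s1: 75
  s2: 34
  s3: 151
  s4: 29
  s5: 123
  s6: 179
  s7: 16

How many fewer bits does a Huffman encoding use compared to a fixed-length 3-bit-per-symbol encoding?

Fixed-length: 3 bits × 607 symbols = 1821 bits.
Huffman merges:
combine s7(16), s4(29) → 45
combine s2(34), 45 → 79
combine s1(75), 79 → 154
combine s5(123), s3(151) → 274
combine 154, s6(179) → 333
combine 274, 333 → 607
Huffman total = 45 + 79 + 154 + 274 + 333 + 607 = 1492 bits.
Saving = 1821 − 1492 = 329 bits.

329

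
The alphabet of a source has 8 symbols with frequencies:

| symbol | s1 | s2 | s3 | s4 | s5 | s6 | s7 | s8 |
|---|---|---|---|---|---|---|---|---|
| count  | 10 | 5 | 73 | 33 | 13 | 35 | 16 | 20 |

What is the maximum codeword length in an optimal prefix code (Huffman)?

5

Merge the two lowest-weight nodes at each step:
combine s2(5), s1(10) → 15
combine s5(13), 15 → 28
combine s7(16), s8(20) → 36
combine 28, s4(33) → 61
combine s6(35), 36 → 71
combine 61, 71 → 132
combine s3(73), 132 → 205
The rarest symbols sit at the bottom; the longest codeword is 5 bits.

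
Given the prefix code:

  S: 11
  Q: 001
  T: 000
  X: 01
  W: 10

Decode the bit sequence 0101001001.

Read left to right; each codeword is recognised as soon as it completes (prefix code):
  01→X | 01→X | 001→Q | 001→Q
Decoded message: XXQQ

XXQQ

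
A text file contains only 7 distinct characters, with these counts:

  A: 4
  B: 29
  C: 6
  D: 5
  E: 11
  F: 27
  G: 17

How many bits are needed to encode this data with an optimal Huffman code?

Build the Huffman tree bottom-up:
merge A(4) and D(5): 9
merge C(6) and 9: 15
merge E(11) and 15: 26
merge G(17) and 26: 43
merge F(27) and B(29): 56
merge 43 and 56: 99
Each symbol's bit-cost is frequency × depth; summing gives 248 bits (equivalently 9 + 15 + 26 + 43 + 56 + 99).

248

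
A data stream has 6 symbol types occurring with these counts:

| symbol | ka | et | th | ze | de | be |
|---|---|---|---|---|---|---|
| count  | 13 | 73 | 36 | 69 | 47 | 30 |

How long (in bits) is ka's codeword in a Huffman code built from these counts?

4

Build the tree from the bottom:
combine ka(13), be(30) → 43
combine th(36), 43 → 79
combine de(47), ze(69) → 116
combine et(73), 79 → 152
combine 116, 152 → 268
ka sits 4 levels below the root, so its codeword is 4 bits.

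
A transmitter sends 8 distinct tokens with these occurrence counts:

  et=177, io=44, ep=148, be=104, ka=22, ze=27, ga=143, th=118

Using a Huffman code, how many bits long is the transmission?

Merge the two smallest weights repeatedly:
merge ka(22) and ze(27): 49
merge io(44) and 49: 93
merge 93 and be(104): 197
merge th(118) and ga(143): 261
merge ep(148) and et(177): 325
merge 197 and 261: 458
merge 325 and 458: 783
The encoded length is the sum of every internal node's weight: 49 + 93 + 197 + 261 + 325 + 458 + 783 = 2166 bits.

2166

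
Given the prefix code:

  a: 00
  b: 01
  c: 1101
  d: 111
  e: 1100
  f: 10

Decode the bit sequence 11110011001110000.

Read left to right; each codeword is recognised as soon as it completes (prefix code):
  111→d | 10→f | 01→b | 10→f | 01→b | 1100→e | 00→a
Decoded message: dfbfbea

dfbfbea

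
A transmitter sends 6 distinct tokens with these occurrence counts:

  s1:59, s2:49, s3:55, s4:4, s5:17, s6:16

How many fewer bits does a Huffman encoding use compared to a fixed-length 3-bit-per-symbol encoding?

143

Fixed-length: 3 bits × 200 symbols = 600 bits.
Huffman merges:
combine s4(4), s6(16) → 20
combine s5(17), 20 → 37
combine 37, s2(49) → 86
combine s3(55), s1(59) → 114
combine 86, 114 → 200
Huffman total = 20 + 37 + 86 + 114 + 200 = 457 bits.
Saving = 600 − 457 = 143 bits.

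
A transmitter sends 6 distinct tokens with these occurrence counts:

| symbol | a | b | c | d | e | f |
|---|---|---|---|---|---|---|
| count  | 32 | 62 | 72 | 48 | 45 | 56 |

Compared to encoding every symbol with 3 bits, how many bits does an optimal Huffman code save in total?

134

Fixed-length: 3 bits × 315 symbols = 945 bits.
Huffman merges:
a(32) + e(45) → 77
d(48) + f(56) → 104
b(62) + c(72) → 134
77 + 104 → 181
134 + 181 → 315
Huffman total = 77 + 104 + 134 + 181 + 315 = 811 bits.
Saving = 945 − 811 = 134 bits.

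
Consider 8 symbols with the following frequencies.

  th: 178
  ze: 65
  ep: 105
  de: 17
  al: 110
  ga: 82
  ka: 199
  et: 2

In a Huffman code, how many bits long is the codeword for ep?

Build the tree from the bottom:
et(2) + de(17) → 19
19 + ze(65) → 84
ga(82) + 84 → 166
ep(105) + al(110) → 215
166 + th(178) → 344
ka(199) + 215 → 414
344 + 414 → 758
ep sits 3 levels below the root, so its codeword is 3 bits.

3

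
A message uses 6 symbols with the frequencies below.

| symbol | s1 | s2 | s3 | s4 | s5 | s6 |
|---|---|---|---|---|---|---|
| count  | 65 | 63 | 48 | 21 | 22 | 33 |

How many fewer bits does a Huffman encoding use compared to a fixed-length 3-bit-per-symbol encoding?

133

Fixed-length: 3 bits × 252 symbols = 756 bits.
Huffman merges:
s4(21) + s5(22) → 43
s6(33) + 43 → 76
s3(48) + s2(63) → 111
s1(65) + 76 → 141
111 + 141 → 252
Huffman total = 43 + 76 + 111 + 141 + 252 = 623 bits.
Saving = 756 − 623 = 133 bits.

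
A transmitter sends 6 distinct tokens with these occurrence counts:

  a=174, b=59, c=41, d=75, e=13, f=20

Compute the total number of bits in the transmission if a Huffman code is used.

Build the Huffman tree bottom-up:
merge e(13) and f(20): 33
merge 33 and c(41): 74
merge b(59) and 74: 133
merge d(75) and 133: 208
merge a(174) and 208: 382
The encoded length is the sum of every internal node's weight: 33 + 74 + 133 + 208 + 382 = 830 bits.

830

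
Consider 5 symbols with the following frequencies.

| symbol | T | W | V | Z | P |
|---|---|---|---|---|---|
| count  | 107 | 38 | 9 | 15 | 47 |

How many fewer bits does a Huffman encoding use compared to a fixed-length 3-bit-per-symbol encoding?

237

Fixed-length: 3 bits × 216 symbols = 648 bits.
Huffman merges:
V(9) + Z(15) → 24
24 + W(38) → 62
P(47) + 62 → 109
T(107) + 109 → 216
Huffman total = 24 + 62 + 109 + 216 = 411 bits.
Saving = 648 − 411 = 237 bits.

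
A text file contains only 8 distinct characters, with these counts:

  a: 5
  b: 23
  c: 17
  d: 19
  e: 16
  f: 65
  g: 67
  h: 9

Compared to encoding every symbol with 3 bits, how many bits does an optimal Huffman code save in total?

88

Fixed-length: 3 bits × 221 symbols = 663 bits.
Huffman merges:
combine a(5), h(9) → 14
combine 14, e(16) → 30
combine c(17), d(19) → 36
combine b(23), 30 → 53
combine 36, 53 → 89
combine f(65), g(67) → 132
combine 89, 132 → 221
Huffman total = 14 + 30 + 36 + 53 + 89 + 132 + 221 = 575 bits.
Saving = 663 − 575 = 88 bits.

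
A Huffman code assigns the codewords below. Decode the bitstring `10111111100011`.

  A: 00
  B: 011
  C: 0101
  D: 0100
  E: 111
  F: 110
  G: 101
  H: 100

Read left to right; each codeword is recognised as soon as it completes (prefix code):
  101→G | 111→E | 111→E | 00→A | 011→B
Decoded message: GEEAB

GEEAB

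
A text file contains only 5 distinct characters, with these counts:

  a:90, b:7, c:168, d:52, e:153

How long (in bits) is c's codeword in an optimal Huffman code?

Repeatedly merge the two smallest:
combine b(7), d(52) → 59
combine 59, a(90) → 149
combine 149, e(153) → 302
combine c(168), 302 → 470
c sits one level below the root: a 1-bit codeword.

1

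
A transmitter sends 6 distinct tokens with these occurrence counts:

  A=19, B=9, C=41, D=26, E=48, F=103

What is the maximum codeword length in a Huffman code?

Merge the two lowest-weight nodes at each step:
B(9) + A(19) → 28
D(26) + 28 → 54
C(41) + E(48) → 89
54 + 89 → 143
F(103) + 143 → 246
The first pair merged (B, A) ends up deepest, at depth 4.

4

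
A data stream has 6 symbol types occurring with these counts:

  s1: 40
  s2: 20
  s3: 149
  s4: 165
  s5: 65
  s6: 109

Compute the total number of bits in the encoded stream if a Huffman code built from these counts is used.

Greedily combine the two least-frequent nodes:
combine s2(20), s1(40) → 60
combine 60, s5(65) → 125
combine s6(109), 125 → 234
combine s3(149), s4(165) → 314
combine 234, 314 → 548
Total encoded bits = sum of merged weights = 60 + 125 + 234 + 314 + 548 = 1281.

1281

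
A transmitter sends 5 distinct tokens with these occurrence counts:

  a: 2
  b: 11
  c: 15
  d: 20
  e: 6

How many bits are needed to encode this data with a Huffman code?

Merge the two smallest weights repeatedly:
merge a(2) and e(6): 8
merge 8 and b(11): 19
merge c(15) and 19: 34
merge d(20) and 34: 54
Total encoded bits = sum of merged weights = 8 + 19 + 34 + 54 = 115.

115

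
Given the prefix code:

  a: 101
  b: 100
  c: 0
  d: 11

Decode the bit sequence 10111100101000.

adbaccc

Read left to right; each codeword is recognised as soon as it completes (prefix code):
  101→a | 11→d | 100→b | 101→a | 0→c | 0→c | 0→c
Decoded message: adbaccc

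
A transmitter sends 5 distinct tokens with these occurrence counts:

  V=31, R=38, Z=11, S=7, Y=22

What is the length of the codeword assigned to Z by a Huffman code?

3

Huffman merges, smallest pair first:
merge S(7) and Z(11): 18
merge 18 and Y(22): 40
merge V(31) and R(38): 69
merge 40 and 69: 109
Z sits 3 levels below the root, so its codeword is 3 bits.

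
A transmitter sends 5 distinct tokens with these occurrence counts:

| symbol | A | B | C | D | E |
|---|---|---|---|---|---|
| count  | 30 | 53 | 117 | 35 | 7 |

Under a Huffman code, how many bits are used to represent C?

Huffman merges, smallest pair first:
merge E(7) and A(30): 37
merge D(35) and 37: 72
merge B(53) and 72: 125
merge C(117) and 125: 242
C sits one level below the root: a 1-bit codeword.

1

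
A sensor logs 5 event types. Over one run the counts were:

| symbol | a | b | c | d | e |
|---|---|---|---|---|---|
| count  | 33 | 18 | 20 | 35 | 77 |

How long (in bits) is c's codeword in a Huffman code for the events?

3

Build the tree from the bottom:
combine b(18), c(20) → 38
combine a(33), d(35) → 68
combine 38, 68 → 106
combine e(77), 106 → 183
c sits 3 levels below the root, so its codeword is 3 bits.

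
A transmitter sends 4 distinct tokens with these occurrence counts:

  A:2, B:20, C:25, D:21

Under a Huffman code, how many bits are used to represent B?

3

Build the tree from the bottom:
merge A(2) and B(20): 22
merge D(21) and 22: 43
merge C(25) and 43: 68
The subtree containing B is merged 3 times, so code length = 3.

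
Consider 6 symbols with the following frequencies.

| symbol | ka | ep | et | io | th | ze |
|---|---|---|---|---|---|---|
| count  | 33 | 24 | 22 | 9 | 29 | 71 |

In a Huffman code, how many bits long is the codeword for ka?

3

Huffman merges, smallest pair first:
combine io(9), et(22) → 31
combine ep(24), th(29) → 53
combine 31, ka(33) → 64
combine 53, 64 → 117
combine ze(71), 117 → 188
ka's leaf is at depth 3, giving a 3-bit codeword.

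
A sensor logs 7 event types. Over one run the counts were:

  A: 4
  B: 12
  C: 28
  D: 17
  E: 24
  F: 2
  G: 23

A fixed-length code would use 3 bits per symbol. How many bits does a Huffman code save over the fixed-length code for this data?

Fixed-length: 3 bits × 110 symbols = 330 bits.
Huffman merges:
combine F(2), A(4) → 6
combine 6, B(12) → 18
combine D(17), 18 → 35
combine G(23), E(24) → 47
combine C(28), 35 → 63
combine 47, 63 → 110
Huffman total = 6 + 18 + 35 + 47 + 63 + 110 = 279 bits.
Saving = 330 − 279 = 51 bits.

51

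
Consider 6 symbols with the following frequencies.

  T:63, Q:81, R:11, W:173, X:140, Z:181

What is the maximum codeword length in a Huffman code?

4

Merge the two lowest-weight nodes at each step:
combine R(11), T(63) → 74
combine 74, Q(81) → 155
combine X(140), 155 → 295
combine W(173), Z(181) → 354
combine 295, 354 → 649
Maximum depth reached is 4.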